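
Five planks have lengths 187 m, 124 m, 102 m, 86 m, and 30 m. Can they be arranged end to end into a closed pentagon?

A pentagon exists iff every side is shorter than the sum of the others — equivalently, the longest side is less than the sum of the rest.
Longest side 187 < 342 (sum of the remaining 4), so yes.

Yes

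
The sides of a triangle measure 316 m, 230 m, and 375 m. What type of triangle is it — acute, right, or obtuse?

Compare the square of the longest side to the sum of squares of the other two: 230² + 316² = 152756 > 140625 = 375².

acute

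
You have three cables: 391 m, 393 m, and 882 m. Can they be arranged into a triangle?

No

The longest side is 882, but the other two sum to only 784.
784 < 882, so the triangle inequality fails.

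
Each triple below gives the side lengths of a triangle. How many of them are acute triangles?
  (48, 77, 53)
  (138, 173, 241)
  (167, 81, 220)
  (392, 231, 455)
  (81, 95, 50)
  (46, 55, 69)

(48,77,53): 48²+53² = 5113 < 5929 = 77² → obtuse
(138,173,241): 138²+173² = 48973 < 58081 = 241² → obtuse
(167,81,220): 81²+167² = 34450 < 48400 = 220² → obtuse
(392,231,455): 231²+392² = 207025 = 455² → right
(81,95,50): 50²+81² = 9061 > 9025 = 95² → acute
(46,55,69): 46²+55² = 5141 > 4761 = 69² → acute
2 of the 6 are acute.

2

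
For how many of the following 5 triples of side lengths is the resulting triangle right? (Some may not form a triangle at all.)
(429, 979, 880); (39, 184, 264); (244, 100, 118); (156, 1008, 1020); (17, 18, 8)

(429,979,880): 429²+880² = 958441 = 979² → right
(39,184,264): 39+184 ≤ 264, not a triangle
(244,100,118): 100+118 ≤ 244, not a triangle
(156,1008,1020): 156²+1008² = 1040400 = 1020² → right
(17,18,8): 8²+17² = 353 > 324 = 18² → acute
2 of the 5 are right.

2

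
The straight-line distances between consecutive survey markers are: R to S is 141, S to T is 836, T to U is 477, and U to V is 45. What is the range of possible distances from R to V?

173 ≤ RV ≤ 1499

The maximum is all hops collinear in one direction: 141 + 836 + 477 + 45 = 1499.
The longest hop is 836; the others sum to 663. Folding the others back against it leaves at least 836 − 663 = 173.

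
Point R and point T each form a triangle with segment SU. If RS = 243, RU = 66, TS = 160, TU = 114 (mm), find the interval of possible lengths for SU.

177 < SU < 274

From triangle RSU: |243 − 66| < SU < 243 + 66, i.e. 177 < SU < 309.
From triangle TSU: 46 < SU < 274.
Both must hold, so SU lies in the intersection.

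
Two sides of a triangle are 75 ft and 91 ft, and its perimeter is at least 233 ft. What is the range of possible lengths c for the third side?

67 ≤ c < 166

Triangle inequality alone gives 16 < c < 166.
The perimeter condition gives c ≥ 233 − 75 − 91 = 67.
Intersecting the two: 67 ≤ c < 166.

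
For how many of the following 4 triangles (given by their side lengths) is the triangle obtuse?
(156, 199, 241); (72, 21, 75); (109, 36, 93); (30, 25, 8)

(156,199,241): 156²+199² = 63937 > 58081 = 241² → acute
(72,21,75): 21²+72² = 5625 = 75² → right
(109,36,93): 36²+93² = 9945 < 11881 = 109² → obtuse
(30,25,8): 8²+25² = 689 < 900 = 30² → obtuse
2 of the 4 are obtuse.

2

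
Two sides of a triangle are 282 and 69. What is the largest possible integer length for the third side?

350

The third side must be strictly less than 282 + 69 = 351.
The largest integer below 351 is 350.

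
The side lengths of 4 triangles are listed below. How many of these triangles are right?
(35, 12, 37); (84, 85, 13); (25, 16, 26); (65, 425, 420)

(35,12,37): 12²+35² = 1369 = 37² → right
(84,85,13): 13²+84² = 7225 = 85² → right
(25,16,26): 16²+25² = 881 > 676 = 26² → acute
(65,425,420): 65²+420² = 180625 = 425² → right
3 of the 4 are right.

3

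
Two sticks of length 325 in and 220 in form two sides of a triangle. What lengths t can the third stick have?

By the triangle inequality, t must be less than 325 + 220 = 545 and greater than |325 − 220| = 105.

105 < t < 545 (in)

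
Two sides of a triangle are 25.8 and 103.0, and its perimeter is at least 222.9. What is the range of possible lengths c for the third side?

94.1 ≤ c < 128.8

Triangle inequality alone gives 77.2 < c < 128.8.
The perimeter condition gives c ≥ 222.9 − 25.8 − 103.0 = 94.1.
Intersecting the two: 94.1 ≤ c < 128.8.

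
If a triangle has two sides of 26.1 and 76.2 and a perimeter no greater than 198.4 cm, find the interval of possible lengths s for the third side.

50.1 < s ≤ 96.1

Triangle inequality alone gives 50.1 < s < 102.3.
The perimeter condition gives s ≤ 198.4 − 26.1 − 76.2 = 96.1.
Intersecting the two: 50.1 < s ≤ 96.1.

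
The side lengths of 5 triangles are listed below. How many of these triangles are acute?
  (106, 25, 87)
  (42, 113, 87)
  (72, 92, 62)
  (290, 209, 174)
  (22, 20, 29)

2

(106,25,87): 25²+87² = 8194 < 11236 = 106² → obtuse
(42,113,87): 42²+87² = 9333 < 12769 = 113² → obtuse
(72,92,62): 62²+72² = 9028 > 8464 = 92² → acute
(290,209,174): 174²+209² = 73957 < 84100 = 290² → obtuse
(22,20,29): 20²+22² = 884 > 841 = 29² → acute
2 of the 5 are acute.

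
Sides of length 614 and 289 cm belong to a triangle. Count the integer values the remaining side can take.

The third side lies in the open interval (325, 903).
Integers from 326 to 902 inclusive: 902 − 326 + 1 = 577.

577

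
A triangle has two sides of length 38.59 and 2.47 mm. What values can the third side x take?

36.12 < x < 41.06

By the triangle inequality, x must be less than 38.59 + 2.47 = 41.06 and greater than |38.59 − 2.47| = 36.12.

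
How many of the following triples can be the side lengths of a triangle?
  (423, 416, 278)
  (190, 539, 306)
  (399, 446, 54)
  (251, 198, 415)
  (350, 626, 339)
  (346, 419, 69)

(278,416,423): 278+416 > 423 → valid
(190,306,539): 190+306 ≤ 539 → not valid
(54,399,446): 54+399 > 446 → valid
(198,251,415): 198+251 > 415 → valid
(339,350,626): 339+350 > 626 → valid
(69,346,419): 69+346 ≤ 419 → not valid
4 of the 6 triples form a triangle.

4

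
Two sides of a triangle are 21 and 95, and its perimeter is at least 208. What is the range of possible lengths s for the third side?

92 ≤ s < 116

Triangle inequality alone gives 74 < s < 116.
The perimeter condition gives s ≥ 208 − 21 − 95 = 92.
Intersecting the two: 92 ≤ s < 116.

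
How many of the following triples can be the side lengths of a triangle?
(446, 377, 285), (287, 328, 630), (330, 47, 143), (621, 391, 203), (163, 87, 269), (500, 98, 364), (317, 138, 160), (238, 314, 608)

(285,377,446): 285+377 > 446 → valid
(287,328,630): 287+328 ≤ 630 → not valid
(47,143,330): 47+143 ≤ 330 → not valid
(203,391,621): 203+391 ≤ 621 → not valid
(87,163,269): 87+163 ≤ 269 → not valid
(98,364,500): 98+364 ≤ 500 → not valid
(138,160,317): 138+160 ≤ 317 → not valid
(238,314,608): 238+314 ≤ 608 → not valid
1 of the 8 triples forms a triangle.

1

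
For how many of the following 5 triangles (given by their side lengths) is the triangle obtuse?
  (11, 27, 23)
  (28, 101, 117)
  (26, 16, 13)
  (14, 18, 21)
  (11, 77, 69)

4

(11,27,23): 11²+23² = 650 < 729 = 27² → obtuse
(28,101,117): 28²+101² = 10985 < 13689 = 117² → obtuse
(26,16,13): 13²+16² = 425 < 676 = 26² → obtuse
(14,18,21): 14²+18² = 520 > 441 = 21² → acute
(11,77,69): 11²+69² = 4882 < 5929 = 77² → obtuse
4 of the 5 are obtuse.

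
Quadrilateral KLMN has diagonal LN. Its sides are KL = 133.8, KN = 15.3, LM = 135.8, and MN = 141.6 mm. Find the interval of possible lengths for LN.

From triangle KLN: |133.8 − 15.3| < LN < 133.8 + 15.3, i.e. 118.5 < LN < 149.1.
From triangle MLN: 5.8 < LN < 277.4.
Both must hold, so LN lies in the intersection.

118.5 < LN < 149.1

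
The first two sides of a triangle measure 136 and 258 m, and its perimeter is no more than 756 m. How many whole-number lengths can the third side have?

240

Triangle inequality: 122 < x < 394. Perimeter ≤ 756 gives x ≤ 756 − 136 − 258 = 362.
So 122 < x ≤ 362; integers 123 through 362: 240 values.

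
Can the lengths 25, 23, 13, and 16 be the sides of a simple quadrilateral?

Yes

A quadrilateral exists iff every side is shorter than the sum of the others — equivalently, the longest side is less than the sum of the rest.
Longest side 25 < 52 (sum of the remaining 3), so yes.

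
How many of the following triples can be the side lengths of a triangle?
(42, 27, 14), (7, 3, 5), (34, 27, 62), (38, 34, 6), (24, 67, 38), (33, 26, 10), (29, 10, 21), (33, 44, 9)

(14,27,42): 14+27 ≤ 42 → not valid
(3,5,7): 3+5 > 7 → valid
(27,34,62): 27+34 ≤ 62 → not valid
(6,34,38): 6+34 > 38 → valid
(24,38,67): 24+38 ≤ 67 → not valid
(10,26,33): 10+26 > 33 → valid
(10,21,29): 10+21 > 29 → valid
(9,33,44): 9+33 ≤ 44 → not valid
4 of the 8 triples form a triangle.

4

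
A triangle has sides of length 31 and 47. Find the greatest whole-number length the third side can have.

77

The third side must be strictly less than 31 + 47 = 78.
The largest integer below 78 is 77.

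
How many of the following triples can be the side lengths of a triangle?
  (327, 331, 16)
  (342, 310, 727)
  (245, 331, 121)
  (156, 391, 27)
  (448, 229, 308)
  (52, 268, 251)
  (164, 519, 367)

(16,327,331): 16+327 > 331 → valid
(310,342,727): 310+342 ≤ 727 → not valid
(121,245,331): 121+245 > 331 → valid
(27,156,391): 27+156 ≤ 391 → not valid
(229,308,448): 229+308 > 448 → valid
(52,251,268): 52+251 > 268 → valid
(164,367,519): 164+367 > 519 → valid
5 of the 7 triples form a triangle.

5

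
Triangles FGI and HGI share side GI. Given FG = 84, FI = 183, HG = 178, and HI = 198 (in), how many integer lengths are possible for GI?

From triangle FGI: 99 < GI < 267.
From triangle HGI: 20 < GI < 376.
Intersection: 99 < GI < 267, so integers 100 through 266: 167 values.

167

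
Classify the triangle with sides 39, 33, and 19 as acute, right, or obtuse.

obtuse

Compare the square of the longest side to the sum of squares of the other two: 19² + 33² = 1450 < 1521 = 39².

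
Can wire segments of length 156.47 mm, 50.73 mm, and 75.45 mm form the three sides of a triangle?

No

The longest side is 156.47, but the other two sum to only 126.18.
126.18 < 156.47, so the triangle inequality fails.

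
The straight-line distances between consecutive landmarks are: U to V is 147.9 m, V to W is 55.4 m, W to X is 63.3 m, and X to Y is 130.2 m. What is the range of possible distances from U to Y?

0 ≤ UY ≤ 396.8 m

The maximum is all hops collinear in one direction: 147.9 + 55.4 + 63.3 + 130.2 = 396.8.
The longest hop is 147.9; the others sum to 248.9. Since 147.9 ≤ 248.9, the path can fold back on itself completely, so the minimum distance is 0.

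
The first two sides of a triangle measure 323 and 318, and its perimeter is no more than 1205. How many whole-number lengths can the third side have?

Triangle inequality: 5 < x < 641. Perimeter ≤ 1205 gives x ≤ 1205 − 323 − 318 = 564.
So 5 < x ≤ 564; integers 6 through 564: 559 values.

559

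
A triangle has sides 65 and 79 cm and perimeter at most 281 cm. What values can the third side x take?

Triangle inequality alone gives 14 < x < 144.
The perimeter condition gives x ≤ 281 − 65 − 79 = 137.
Intersecting the two: 14 < x ≤ 137.

14 < x ≤ 137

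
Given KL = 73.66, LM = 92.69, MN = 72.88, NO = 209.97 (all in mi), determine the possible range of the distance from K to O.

0 ≤ KO ≤ 449.20 mi

The maximum is all hops collinear in one direction: 73.66 + 92.69 + 72.88 + 209.97 = 449.20.
The longest hop is 209.97; the others sum to 239.23. Since 209.97 ≤ 239.23, the path can fold back on itself completely, so the minimum distance is 0.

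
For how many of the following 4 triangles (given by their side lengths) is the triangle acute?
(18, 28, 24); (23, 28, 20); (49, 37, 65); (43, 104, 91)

(18,28,24): 18²+24² = 900 > 784 = 28² → acute
(23,28,20): 20²+23² = 929 > 784 = 28² → acute
(49,37,65): 37²+49² = 3770 < 4225 = 65² → obtuse
(43,104,91): 43²+91² = 10130 < 10816 = 104² → obtuse
2 of the 4 are acute.

2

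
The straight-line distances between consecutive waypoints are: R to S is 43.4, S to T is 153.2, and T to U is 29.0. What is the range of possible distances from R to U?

The maximum is all hops collinear in one direction: 43.4 + 153.2 + 29.0 = 225.6.
The longest hop is 153.2; the others sum to 72.4. Folding the others back against it leaves at least 153.2 − 72.4 = 80.8.

80.8 ≤ RU ≤ 225.6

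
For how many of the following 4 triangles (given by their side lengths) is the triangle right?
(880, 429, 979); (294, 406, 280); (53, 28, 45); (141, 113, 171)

3

(880,429,979): 429²+880² = 958441 = 979² → right
(294,406,280): 280²+294² = 164836 = 406² → right
(53,28,45): 28²+45² = 2809 = 53² → right
(141,113,171): 113²+141² = 32650 > 29241 = 171² → acute
3 of the 4 are right.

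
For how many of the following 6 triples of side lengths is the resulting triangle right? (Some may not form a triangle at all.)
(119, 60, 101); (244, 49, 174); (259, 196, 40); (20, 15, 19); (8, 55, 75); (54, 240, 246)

1

(119,60,101): 60²+101² = 13801 < 14161 = 119² → obtuse
(244,49,174): 49+174 ≤ 244, not a triangle
(259,196,40): 40+196 ≤ 259, not a triangle
(20,15,19): 15²+19² = 586 > 400 = 20² → acute
(8,55,75): 8+55 ≤ 75, not a triangle
(54,240,246): 54²+240² = 60516 = 246² → right
1 of the 6 is right.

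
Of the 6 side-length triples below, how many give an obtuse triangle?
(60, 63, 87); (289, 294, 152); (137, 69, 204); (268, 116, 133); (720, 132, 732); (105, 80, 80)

1

(60,63,87): 60²+63² = 7569 = 87² → right
(289,294,152): 152²+289² = 106625 > 86436 = 294² → acute
(137,69,204): 69²+137² = 23530 < 41616 = 204² → obtuse
(268,116,133): 116+133 ≤ 268, not a triangle
(720,132,732): 132²+720² = 535824 = 732² → right
(105,80,80): 80²+80² = 12800 > 11025 = 105² → acute
1 of the 6 is obtuse.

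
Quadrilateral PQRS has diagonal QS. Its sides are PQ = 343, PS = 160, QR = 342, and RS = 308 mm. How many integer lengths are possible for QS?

319

From triangle PQS: 183 < QS < 503.
From triangle RQS: 34 < QS < 650.
Intersection: 183 < QS < 503, so integers 184 through 502: 319 values.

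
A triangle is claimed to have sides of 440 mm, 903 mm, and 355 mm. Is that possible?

The longest side is 903, but the other two sum to only 795.
795 < 903, so the triangle inequality fails.

No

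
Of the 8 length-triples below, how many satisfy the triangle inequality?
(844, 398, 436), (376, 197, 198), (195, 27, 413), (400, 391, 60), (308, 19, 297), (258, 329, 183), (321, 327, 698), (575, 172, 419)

(398,436,844): 398+436 ≤ 844 → not valid
(197,198,376): 197+198 > 376 → valid
(27,195,413): 27+195 ≤ 413 → not valid
(60,391,400): 60+391 > 400 → valid
(19,297,308): 19+297 > 308 → valid
(183,258,329): 183+258 > 329 → valid
(321,327,698): 321+327 ≤ 698 → not valid
(172,419,575): 172+419 > 575 → valid
5 of the 8 triples form a triangle.

5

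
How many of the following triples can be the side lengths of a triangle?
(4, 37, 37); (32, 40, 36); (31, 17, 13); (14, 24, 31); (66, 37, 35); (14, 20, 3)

4

(4,37,37): 4+37 > 37 → valid
(32,36,40): 32+36 > 40 → valid
(13,17,31): 13+17 ≤ 31 → not valid
(14,24,31): 14+24 > 31 → valid
(35,37,66): 35+37 > 66 → valid
(3,14,20): 3+14 ≤ 20 → not valid
4 of the 6 triples form a triangle.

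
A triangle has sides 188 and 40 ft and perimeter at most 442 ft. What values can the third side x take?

148 < x ≤ 214 ft

Triangle inequality alone gives 148 < x < 228.
The perimeter condition gives x ≤ 442 − 188 − 40 = 214.
Intersecting the two: 148 < x ≤ 214.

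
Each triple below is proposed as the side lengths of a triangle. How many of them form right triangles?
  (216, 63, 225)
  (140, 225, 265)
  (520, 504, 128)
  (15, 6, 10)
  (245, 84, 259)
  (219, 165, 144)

5

(216,63,225): 63²+216² = 50625 = 225² → right
(140,225,265): 140²+225² = 70225 = 265² → right
(520,504,128): 128²+504² = 270400 = 520² → right
(15,6,10): 6²+10² = 136 < 225 = 15² → obtuse
(245,84,259): 84²+245² = 67081 = 259² → right
(219,165,144): 144²+165² = 47961 = 219² → right
5 of the 6 are right.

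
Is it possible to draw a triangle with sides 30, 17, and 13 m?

No

The two shorter sides sum to 30, exactly equal to the longest side 30.
That gives only a degenerate (flat) triangle — the inequality must be strict.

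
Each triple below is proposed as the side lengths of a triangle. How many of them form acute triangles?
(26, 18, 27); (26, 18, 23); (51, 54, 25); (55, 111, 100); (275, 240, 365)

(26,18,27): 18²+26² = 1000 > 729 = 27² → acute
(26,18,23): 18²+23² = 853 > 676 = 26² → acute
(51,54,25): 25²+51² = 3226 > 2916 = 54² → acute
(55,111,100): 55²+100² = 13025 > 12321 = 111² → acute
(275,240,365): 240²+275² = 133225 = 365² → right
4 of the 5 are acute.

4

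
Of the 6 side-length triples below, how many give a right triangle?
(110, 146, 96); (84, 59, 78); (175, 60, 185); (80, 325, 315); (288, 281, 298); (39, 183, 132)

3

(110,146,96): 96²+110² = 21316 = 146² → right
(84,59,78): 59²+78² = 9565 > 7056 = 84² → acute
(175,60,185): 60²+175² = 34225 = 185² → right
(80,325,315): 80²+315² = 105625 = 325² → right
(288,281,298): 281²+288² = 161905 > 88804 = 298² → acute
(39,183,132): 39+132 ≤ 183, not a triangle
3 of the 6 are right.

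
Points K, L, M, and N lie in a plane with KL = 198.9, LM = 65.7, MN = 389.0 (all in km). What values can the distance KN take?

124.4 ≤ KN ≤ 653.6 km

The maximum is all hops collinear in one direction: 198.9 + 65.7 + 389.0 = 653.6.
The longest hop is 389.0; the others sum to 264.6. Folding the others back against it leaves at least 389.0 − 264.6 = 124.4.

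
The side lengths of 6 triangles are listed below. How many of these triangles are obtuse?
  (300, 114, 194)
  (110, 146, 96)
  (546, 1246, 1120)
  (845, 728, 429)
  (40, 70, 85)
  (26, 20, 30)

(300,114,194): 114²+194² = 50632 < 90000 = 300² → obtuse
(110,146,96): 96²+110² = 21316 = 146² → right
(546,1246,1120): 546²+1120² = 1552516 = 1246² → right
(845,728,429): 429²+728² = 714025 = 845² → right
(40,70,85): 40²+70² = 6500 < 7225 = 85² → obtuse
(26,20,30): 20²+26² = 1076 > 900 = 30² → acute
2 of the 6 are obtuse.

2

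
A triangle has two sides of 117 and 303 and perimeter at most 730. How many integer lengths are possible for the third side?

124

Triangle inequality: 186 < x < 420. Perimeter ≤ 730 gives x ≤ 730 − 117 − 303 = 310.
So 186 < x ≤ 310; integers 187 through 310: 124 values.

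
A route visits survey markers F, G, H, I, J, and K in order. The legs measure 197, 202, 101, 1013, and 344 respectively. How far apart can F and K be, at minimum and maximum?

The maximum is all hops collinear in one direction: 197 + 202 + 101 + 1013 + 344 = 1857.
The longest hop is 1013; the others sum to 844. Folding the others back against it leaves at least 1013 − 844 = 169.

169 ≤ FK ≤ 1857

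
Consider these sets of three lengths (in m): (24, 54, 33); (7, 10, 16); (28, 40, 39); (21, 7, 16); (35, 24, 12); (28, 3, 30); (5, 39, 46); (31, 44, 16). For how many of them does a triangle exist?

7

(24,33,54): 24+33 > 54 → valid
(7,10,16): 7+10 > 16 → valid
(28,39,40): 28+39 > 40 → valid
(7,16,21): 7+16 > 21 → valid
(12,24,35): 12+24 > 35 → valid
(3,28,30): 3+28 > 30 → valid
(5,39,46): 5+39 ≤ 46 → not valid
(16,31,44): 16+31 > 44 → valid
7 of the 8 triples form a triangle.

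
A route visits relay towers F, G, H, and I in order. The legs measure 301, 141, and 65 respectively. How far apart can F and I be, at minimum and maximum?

95 ≤ FI ≤ 507

The maximum is all hops collinear in one direction: 301 + 141 + 65 = 507.
The longest hop is 301; the others sum to 206. Folding the others back against it leaves at least 301 − 206 = 95.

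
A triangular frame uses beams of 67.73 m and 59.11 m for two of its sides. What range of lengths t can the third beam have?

8.62 < t < 126.84

By the triangle inequality, t must be less than 67.73 + 59.11 = 126.84 and greater than |67.73 − 59.11| = 8.62.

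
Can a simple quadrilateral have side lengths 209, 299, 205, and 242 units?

Yes

A quadrilateral exists iff every side is shorter than the sum of the others — equivalently, the longest side is less than the sum of the rest.
Longest side 299 < 656 (sum of the remaining 3), so yes.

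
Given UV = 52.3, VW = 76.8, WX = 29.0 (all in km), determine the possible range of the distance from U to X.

The maximum is all hops collinear in one direction: 52.3 + 76.8 + 29.0 = 158.1.
The longest hop is 76.8; the others sum to 81.3. Since 76.8 ≤ 81.3, the path can fold back on itself completely, so the minimum distance is 0.

0 ≤ UX ≤ 158.1 km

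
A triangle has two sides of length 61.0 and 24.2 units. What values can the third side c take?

By the triangle inequality, c must be less than 61.0 + 24.2 = 85.2 and greater than |61.0 − 24.2| = 36.8.

36.8 < c < 85.2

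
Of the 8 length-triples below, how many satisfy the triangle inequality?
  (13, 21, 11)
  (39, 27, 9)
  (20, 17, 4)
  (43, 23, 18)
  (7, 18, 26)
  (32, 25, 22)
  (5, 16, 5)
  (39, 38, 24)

4

(11,13,21): 11+13 > 21 → valid
(9,27,39): 9+27 ≤ 39 → not valid
(4,17,20): 4+17 > 20 → valid
(18,23,43): 18+23 ≤ 43 → not valid
(7,18,26): 7+18 ≤ 26 → not valid
(22,25,32): 22+25 > 32 → valid
(5,5,16): 5+5 ≤ 16 → not valid
(24,38,39): 24+38 > 39 → valid
4 of the 8 triples form a triangle.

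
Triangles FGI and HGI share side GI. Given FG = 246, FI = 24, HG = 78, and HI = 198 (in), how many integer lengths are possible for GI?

47

From triangle FGI: 222 < GI < 270.
From triangle HGI: 120 < GI < 276.
Intersection: 222 < GI < 270, so integers 223 through 269: 47 values.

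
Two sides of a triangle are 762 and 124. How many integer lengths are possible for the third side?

247

The third side lies in the open interval (638, 886).
Integers from 639 to 885 inclusive: 885 − 639 + 1 = 247.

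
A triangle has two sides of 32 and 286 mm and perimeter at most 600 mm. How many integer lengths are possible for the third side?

Triangle inequality: 254 < x < 318. Perimeter ≤ 600 gives x ≤ 600 − 32 − 286 = 282.
So 254 < x ≤ 282; integers 255 through 282: 28 values.

28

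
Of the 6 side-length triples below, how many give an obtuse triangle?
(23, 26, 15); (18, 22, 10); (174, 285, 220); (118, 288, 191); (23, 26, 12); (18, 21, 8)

5

(23,26,15): 15²+23² = 754 > 676 = 26² → acute
(18,22,10): 10²+18² = 424 < 484 = 22² → obtuse
(174,285,220): 174²+220² = 78676 < 81225 = 285² → obtuse
(118,288,191): 118²+191² = 50405 < 82944 = 288² → obtuse
(23,26,12): 12²+23² = 673 < 676 = 26² → obtuse
(18,21,8): 8²+18² = 388 < 441 = 21² → obtuse
5 of the 6 are obtuse.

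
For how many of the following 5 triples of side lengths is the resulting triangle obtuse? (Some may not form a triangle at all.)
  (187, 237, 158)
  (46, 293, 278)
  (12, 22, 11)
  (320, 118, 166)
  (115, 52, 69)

3

(187,237,158): 158²+187² = 59933 > 56169 = 237² → acute
(46,293,278): 46²+278² = 79400 < 85849 = 293² → obtuse
(12,22,11): 11²+12² = 265 < 484 = 22² → obtuse
(320,118,166): 118+166 ≤ 320, not a triangle
(115,52,69): 52²+69² = 7465 < 13225 = 115² → obtuse
3 of the 5 are obtuse.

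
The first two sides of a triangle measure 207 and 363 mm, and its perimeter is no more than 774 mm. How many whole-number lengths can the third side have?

Triangle inequality: 156 < x < 570. Perimeter ≤ 774 gives x ≤ 774 − 207 − 363 = 204.
So 156 < x ≤ 204; integers 157 through 204: 48 values.

48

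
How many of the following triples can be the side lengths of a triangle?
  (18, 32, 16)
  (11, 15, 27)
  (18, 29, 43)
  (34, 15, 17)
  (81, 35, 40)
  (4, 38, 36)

3

(16,18,32): 16+18 > 32 → valid
(11,15,27): 11+15 ≤ 27 → not valid
(18,29,43): 18+29 > 43 → valid
(15,17,34): 15+17 ≤ 34 → not valid
(35,40,81): 35+40 ≤ 81 → not valid
(4,36,38): 4+36 > 38 → valid
3 of the 6 triples form a triangle.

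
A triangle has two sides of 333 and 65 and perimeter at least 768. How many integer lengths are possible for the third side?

28

Triangle inequality: 268 < x < 398. Perimeter ≥ 768 gives x ≥ 768 − 333 − 65 = 370.
So 370 ≤ x < 398; integers 370 through 397: 28 values.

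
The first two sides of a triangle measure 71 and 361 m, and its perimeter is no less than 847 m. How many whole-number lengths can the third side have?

17

Triangle inequality: 290 < x < 432. Perimeter ≥ 847 gives x ≥ 847 − 71 − 361 = 415.
So 415 ≤ x < 432; integers 415 through 431: 17 values.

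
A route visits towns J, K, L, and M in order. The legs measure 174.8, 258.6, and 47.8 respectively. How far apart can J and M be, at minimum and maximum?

36.0 ≤ JM ≤ 481.2

The maximum is all hops collinear in one direction: 174.8 + 258.6 + 47.8 = 481.2.
The longest hop is 258.6; the others sum to 222.6. Folding the others back against it leaves at least 258.6 − 222.6 = 36.0.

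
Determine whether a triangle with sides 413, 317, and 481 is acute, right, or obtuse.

Compare the square of the longest side to the sum of squares of the other two: 317² + 413² = 271058 > 231361 = 481².

acute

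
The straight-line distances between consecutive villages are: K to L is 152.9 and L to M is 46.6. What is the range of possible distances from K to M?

By the triangle inequality, |152.9 − 46.6| ≤ KM ≤ 152.9 + 46.6.

106.3 ≤ KM ≤ 199.5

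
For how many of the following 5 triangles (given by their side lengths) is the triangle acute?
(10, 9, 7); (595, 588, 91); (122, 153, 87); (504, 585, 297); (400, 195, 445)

(10,9,7): 7²+9² = 130 > 100 = 10² → acute
(595,588,91): 91²+588² = 354025 = 595² → right
(122,153,87): 87²+122² = 22453 < 23409 = 153² → obtuse
(504,585,297): 297²+504² = 342225 = 585² → right
(400,195,445): 195²+400² = 198025 = 445² → right
1 of the 5 is acute.

1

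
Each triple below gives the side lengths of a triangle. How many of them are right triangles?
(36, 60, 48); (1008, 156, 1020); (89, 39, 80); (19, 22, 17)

(36,60,48): 36²+48² = 3600 = 60² → right
(1008,156,1020): 156²+1008² = 1040400 = 1020² → right
(89,39,80): 39²+80² = 7921 = 89² → right
(19,22,17): 17²+19² = 650 > 484 = 22² → acute
3 of the 4 are right.

3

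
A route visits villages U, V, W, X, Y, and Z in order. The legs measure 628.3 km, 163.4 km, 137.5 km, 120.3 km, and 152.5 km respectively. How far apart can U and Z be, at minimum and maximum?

54.6 ≤ UZ ≤ 1202.0 km

The maximum is all hops collinear in one direction: 628.3 + 163.4 + 137.5 + 120.3 + 152.5 = 1202.0.
The longest hop is 628.3; the others sum to 573.7. Folding the others back against it leaves at least 628.3 − 573.7 = 54.6.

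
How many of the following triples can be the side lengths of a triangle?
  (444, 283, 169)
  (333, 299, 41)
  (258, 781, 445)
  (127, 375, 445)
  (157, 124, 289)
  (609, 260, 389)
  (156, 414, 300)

5

(169,283,444): 169+283 > 444 → valid
(41,299,333): 41+299 > 333 → valid
(258,445,781): 258+445 ≤ 781 → not valid
(127,375,445): 127+375 > 445 → valid
(124,157,289): 124+157 ≤ 289 → not valid
(260,389,609): 260+389 > 609 → valid
(156,300,414): 156+300 > 414 → valid
5 of the 7 triples form a triangle.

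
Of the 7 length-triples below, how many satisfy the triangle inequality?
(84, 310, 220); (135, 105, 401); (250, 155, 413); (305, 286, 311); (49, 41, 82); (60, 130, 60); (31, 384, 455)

2

(84,220,310): 84+220 ≤ 310 → not valid
(105,135,401): 105+135 ≤ 401 → not valid
(155,250,413): 155+250 ≤ 413 → not valid
(286,305,311): 286+305 > 311 → valid
(41,49,82): 41+49 > 82 → valid
(60,60,130): 60+60 ≤ 130 → not valid
(31,384,455): 31+384 ≤ 455 → not valid
2 of the 7 triples form a triangle.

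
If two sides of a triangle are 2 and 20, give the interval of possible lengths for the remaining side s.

By the triangle inequality, s must be less than 2 + 20 = 22 and greater than |2 − 20| = 18.

18 < s < 22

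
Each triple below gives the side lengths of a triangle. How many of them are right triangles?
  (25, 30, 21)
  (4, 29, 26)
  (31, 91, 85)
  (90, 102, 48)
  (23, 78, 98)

(25,30,21): 21²+25² = 1066 > 900 = 30² → acute
(4,29,26): 4²+26² = 692 < 841 = 29² → obtuse
(31,91,85): 31²+85² = 8186 < 8281 = 91² → obtuse
(90,102,48): 48²+90² = 10404 = 102² → right
(23,78,98): 23²+78² = 6613 < 9604 = 98² → obtuse
1 of the 5 is right.

1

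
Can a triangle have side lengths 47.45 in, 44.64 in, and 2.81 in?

No

The two shorter sides sum to 47.45, exactly equal to the longest side 47.45.
That gives only a degenerate (flat) triangle — the inequality must be strict.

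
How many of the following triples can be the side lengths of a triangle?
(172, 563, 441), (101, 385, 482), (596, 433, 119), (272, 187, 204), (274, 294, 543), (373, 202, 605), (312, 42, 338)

5

(172,441,563): 172+441 > 563 → valid
(101,385,482): 101+385 > 482 → valid
(119,433,596): 119+433 ≤ 596 → not valid
(187,204,272): 187+204 > 272 → valid
(274,294,543): 274+294 > 543 → valid
(202,373,605): 202+373 ≤ 605 → not valid
(42,312,338): 42+312 > 338 → valid
5 of the 7 triples form a triangle.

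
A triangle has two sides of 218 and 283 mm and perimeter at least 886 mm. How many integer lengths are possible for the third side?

116

Triangle inequality: 65 < x < 501. Perimeter ≥ 886 gives x ≥ 886 − 218 − 283 = 385.
So 385 ≤ x < 501; integers 385 through 500: 116 values.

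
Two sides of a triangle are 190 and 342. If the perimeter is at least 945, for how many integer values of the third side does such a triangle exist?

Triangle inequality: 152 < x < 532. Perimeter ≥ 945 gives x ≥ 945 − 190 − 342 = 413.
So 413 ≤ x < 532; integers 413 through 531: 119 values.

119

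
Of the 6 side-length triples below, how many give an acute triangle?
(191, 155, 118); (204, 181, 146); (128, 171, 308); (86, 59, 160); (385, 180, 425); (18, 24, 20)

3

(191,155,118): 118²+155² = 37949 > 36481 = 191² → acute
(204,181,146): 146²+181² = 54077 > 41616 = 204² → acute
(128,171,308): 128+171 ≤ 308, not a triangle
(86,59,160): 59+86 ≤ 160, not a triangle
(385,180,425): 180²+385² = 180625 = 425² → right
(18,24,20): 18²+20² = 724 > 576 = 24² → acute
3 of the 6 are acute.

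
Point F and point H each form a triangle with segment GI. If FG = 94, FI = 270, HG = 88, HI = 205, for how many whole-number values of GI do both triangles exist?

From triangle FGI: 176 < GI < 364.
From triangle HGI: 117 < GI < 293.
Intersection: 176 < GI < 293, so integers 177 through 292: 116 values.

116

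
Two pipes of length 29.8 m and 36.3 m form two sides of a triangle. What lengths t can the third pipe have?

By the triangle inequality, t must be less than 29.8 + 36.3 = 66.1 and greater than |29.8 − 36.3| = 6.5.

6.5 < t < 66.1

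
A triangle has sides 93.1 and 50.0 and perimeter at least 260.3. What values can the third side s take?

117.2 ≤ s < 143.1

Triangle inequality alone gives 43.1 < s < 143.1.
The perimeter condition gives s ≥ 260.3 − 93.1 − 50.0 = 117.2.
Intersecting the two: 117.2 ≤ s < 143.1.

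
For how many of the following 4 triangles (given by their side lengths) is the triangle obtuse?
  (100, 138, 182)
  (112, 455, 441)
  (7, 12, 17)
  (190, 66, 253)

3

(100,138,182): 100²+138² = 29044 < 33124 = 182² → obtuse
(112,455,441): 112²+441² = 207025 = 455² → right
(7,12,17): 7²+12² = 193 < 289 = 17² → obtuse
(190,66,253): 66²+190² = 40456 < 64009 = 253² → obtuse
3 of the 4 are obtuse.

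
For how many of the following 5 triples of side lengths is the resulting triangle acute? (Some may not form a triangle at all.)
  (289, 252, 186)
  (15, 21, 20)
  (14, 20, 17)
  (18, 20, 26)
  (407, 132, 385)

(289,252,186): 186²+252² = 98100 > 83521 = 289² → acute
(15,21,20): 15²+20² = 625 > 441 = 21² → acute
(14,20,17): 14²+17² = 485 > 400 = 20² → acute
(18,20,26): 18²+20² = 724 > 676 = 26² → acute
(407,132,385): 132²+385² = 165649 = 407² → right
4 of the 5 are acute.

4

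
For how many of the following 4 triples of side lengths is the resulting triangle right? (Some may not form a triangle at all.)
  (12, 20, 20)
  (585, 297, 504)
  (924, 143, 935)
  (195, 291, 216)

(12,20,20): 12²+20² = 544 > 400 = 20² → acute
(585,297,504): 297²+504² = 342225 = 585² → right
(924,143,935): 143²+924² = 874225 = 935² → right
(195,291,216): 195²+216² = 84681 = 291² → right
3 of the 4 are right.

3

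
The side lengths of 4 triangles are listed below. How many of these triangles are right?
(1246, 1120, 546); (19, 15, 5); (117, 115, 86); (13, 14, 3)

(1246,1120,546): 546²+1120² = 1552516 = 1246² → right
(19,15,5): 5²+15² = 250 < 361 = 19² → obtuse
(117,115,86): 86²+115² = 20621 > 13689 = 117² → acute
(13,14,3): 3²+13² = 178 < 196 = 14² → obtuse
1 of the 4 is right.

1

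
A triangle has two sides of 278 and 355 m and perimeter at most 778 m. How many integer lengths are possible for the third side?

Triangle inequality: 77 < x < 633. Perimeter ≤ 778 gives x ≤ 778 − 278 − 355 = 145.
So 77 < x ≤ 145; integers 78 through 145: 68 values.

68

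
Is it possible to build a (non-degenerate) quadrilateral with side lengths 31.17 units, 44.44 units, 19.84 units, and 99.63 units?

No

For a quadrilateral, each side must be shorter than the sum of the others.
Here the longest side is 99.63, but the remaining 3 sides sum to only 95.45.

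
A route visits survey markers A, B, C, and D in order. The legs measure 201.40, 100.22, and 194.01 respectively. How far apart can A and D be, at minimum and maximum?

The maximum is all hops collinear in one direction: 201.40 + 100.22 + 194.01 = 495.63.
The longest hop is 201.40; the others sum to 294.23. Since 201.40 ≤ 294.23, the path can fold back on itself completely, so the minimum distance is 0.

0 ≤ AD ≤ 495.63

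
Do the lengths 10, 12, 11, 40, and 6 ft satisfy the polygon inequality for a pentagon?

No

For a pentagon, each side must be shorter than the sum of the others.
Here the longest side is 40, but the remaining 4 sides sum to only 39.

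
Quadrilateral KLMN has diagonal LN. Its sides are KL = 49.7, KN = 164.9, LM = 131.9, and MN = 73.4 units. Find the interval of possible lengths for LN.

From triangle KLN: |49.7 − 164.9| < LN < 49.7 + 164.9, i.e. 115.2 < LN < 214.6.
From triangle MLN: 58.5 < LN < 205.3.
Both must hold, so LN lies in the intersection.

115.2 < LN < 205.3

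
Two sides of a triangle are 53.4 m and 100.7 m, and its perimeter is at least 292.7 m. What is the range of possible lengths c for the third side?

138.6 ≤ c < 154.1

Triangle inequality alone gives 47.3 < c < 154.1.
The perimeter condition gives c ≥ 292.7 − 53.4 − 100.7 = 138.6.
Intersecting the two: 138.6 ≤ c < 154.1.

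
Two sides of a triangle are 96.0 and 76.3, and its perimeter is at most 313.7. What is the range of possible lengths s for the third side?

19.7 < s ≤ 141.4

Triangle inequality alone gives 19.7 < s < 172.3.
The perimeter condition gives s ≤ 313.7 − 96.0 − 76.3 = 141.4.
Intersecting the two: 19.7 < s ≤ 141.4.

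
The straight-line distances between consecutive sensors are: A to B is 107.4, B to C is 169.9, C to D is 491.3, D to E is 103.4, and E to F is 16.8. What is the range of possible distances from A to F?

The maximum is all hops collinear in one direction: 107.4 + 169.9 + 491.3 + 103.4 + 16.8 = 888.8.
The longest hop is 491.3; the others sum to 397.5. Folding the others back against it leaves at least 491.3 − 397.5 = 93.8.

93.8 ≤ AF ≤ 888.8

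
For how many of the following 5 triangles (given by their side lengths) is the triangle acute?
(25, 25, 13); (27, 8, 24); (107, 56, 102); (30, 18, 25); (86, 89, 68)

4

(25,25,13): 13²+25² = 794 > 625 = 25² → acute
(27,8,24): 8²+24² = 640 < 729 = 27² → obtuse
(107,56,102): 56²+102² = 13540 > 11449 = 107² → acute
(30,18,25): 18²+25² = 949 > 900 = 30² → acute
(86,89,68): 68²+86² = 12020 > 7921 = 89² → acute
4 of the 5 are acute.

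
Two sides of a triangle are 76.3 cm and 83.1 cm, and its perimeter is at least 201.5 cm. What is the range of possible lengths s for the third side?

Triangle inequality alone gives 6.8 < s < 159.4.
The perimeter condition gives s ≥ 201.5 − 76.3 − 83.1 = 42.1.
Intersecting the two: 42.1 ≤ s < 159.4.

42.1 ≤ s < 159.4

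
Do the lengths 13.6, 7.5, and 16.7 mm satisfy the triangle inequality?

Yes

The longest side is 16.7, and the other two sum to 21.1.
Since 21.1 > 16.7, the triangle inequality holds.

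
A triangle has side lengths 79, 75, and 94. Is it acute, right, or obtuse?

Compare the square of the longest side to the sum of squares of the other two: 75² + 79² = 11866 > 8836 = 94².

acute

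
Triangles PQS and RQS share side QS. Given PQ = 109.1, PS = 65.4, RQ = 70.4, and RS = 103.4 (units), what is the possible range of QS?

43.7 < QS < 173.8

From triangle PQS: |109.1 − 65.4| < QS < 109.1 + 65.4, i.e. 43.7 < QS < 174.5.
From triangle RQS: 33.0 < QS < 173.8.
Both must hold, so QS lies in the intersection.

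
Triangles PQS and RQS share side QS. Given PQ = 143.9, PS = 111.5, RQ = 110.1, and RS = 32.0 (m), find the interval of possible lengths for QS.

From triangle PQS: |143.9 − 111.5| < QS < 143.9 + 111.5, i.e. 32.4 < QS < 255.4.
From triangle RQS: 78.1 < QS < 142.1.
Both must hold, so QS lies in the intersection.

78.1 < QS < 142.1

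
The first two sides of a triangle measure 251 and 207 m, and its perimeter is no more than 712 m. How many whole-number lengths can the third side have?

210

Triangle inequality: 44 < x < 458. Perimeter ≤ 712 gives x ≤ 712 − 251 − 207 = 254.
So 44 < x ≤ 254; integers 45 through 254: 210 values.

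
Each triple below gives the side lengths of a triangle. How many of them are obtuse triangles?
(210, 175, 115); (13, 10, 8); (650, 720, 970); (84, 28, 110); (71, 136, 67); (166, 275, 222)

(210,175,115): 115²+175² = 43850 < 44100 = 210² → obtuse
(13,10,8): 8²+10² = 164 < 169 = 13² → obtuse
(650,720,970): 650²+720² = 940900 = 970² → right
(84,28,110): 28²+84² = 7840 < 12100 = 110² → obtuse
(71,136,67): 67²+71² = 9530 < 18496 = 136² → obtuse
(166,275,222): 166²+222² = 76840 > 75625 = 275² → acute
4 of the 6 are obtuse.

4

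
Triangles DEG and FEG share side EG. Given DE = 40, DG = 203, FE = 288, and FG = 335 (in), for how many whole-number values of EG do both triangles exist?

From triangle DEG: 163 < EG < 243.
From triangle FEG: 47 < EG < 623.
Intersection: 163 < EG < 243, so integers 164 through 242: 79 values.

79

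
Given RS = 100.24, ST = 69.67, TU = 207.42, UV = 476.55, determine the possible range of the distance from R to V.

99.22 ≤ RV ≤ 853.88

The maximum is all hops collinear in one direction: 100.24 + 69.67 + 207.42 + 476.55 = 853.88.
The longest hop is 476.55; the others sum to 377.33. Folding the others back against it leaves at least 476.55 − 377.33 = 99.22.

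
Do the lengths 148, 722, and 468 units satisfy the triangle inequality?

The longest side is 722, but the other two sum to only 616.
616 < 722, so the triangle inequality fails.

No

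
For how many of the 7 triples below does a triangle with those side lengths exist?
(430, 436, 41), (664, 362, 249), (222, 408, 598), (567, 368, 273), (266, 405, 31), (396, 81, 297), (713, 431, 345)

4

(41,430,436): 41+430 > 436 → valid
(249,362,664): 249+362 ≤ 664 → not valid
(222,408,598): 222+408 > 598 → valid
(273,368,567): 273+368 > 567 → valid
(31,266,405): 31+266 ≤ 405 → not valid
(81,297,396): 81+297 ≤ 396 → not valid
(345,431,713): 345+431 > 713 → valid
4 of the 7 triples form a triangle.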